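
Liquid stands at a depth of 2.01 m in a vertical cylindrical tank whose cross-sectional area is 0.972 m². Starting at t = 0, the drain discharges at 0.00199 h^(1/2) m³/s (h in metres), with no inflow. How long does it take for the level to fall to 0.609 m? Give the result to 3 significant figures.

623 s

Accumulation of liquid (constant cross-section A): A dh/dt = −0.00199 √h.
Separate and integrate: 2(√h − √h₀) = −(0.00199/A) t.
t = 2A(√h₀ − √h)/0.00199 = 2·0.972·(√2.01 − √0.609)/0.00199
  = 1.9440 × (1.4177 − 0.78038) / 0.00199 = 622.63 s.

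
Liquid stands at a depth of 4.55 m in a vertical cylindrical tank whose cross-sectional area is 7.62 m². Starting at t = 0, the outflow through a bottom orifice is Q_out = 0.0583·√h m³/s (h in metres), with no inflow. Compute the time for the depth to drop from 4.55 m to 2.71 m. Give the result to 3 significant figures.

A dh/dt = −Q_out = −0.0583 √h.
∫ h^(−1/2) dh = −(0.0583/A) ∫ dt, giving 2√h = 2√h₀ − (0.0583/A) t.
t = 2A(√h₀ − √h)/0.0583 = 2·7.62·(√4.55 − √2.71)/0.0583
  = 15.240 × (2.1331 − 1.6462) / 0.0583 = 127.27 s.

127 s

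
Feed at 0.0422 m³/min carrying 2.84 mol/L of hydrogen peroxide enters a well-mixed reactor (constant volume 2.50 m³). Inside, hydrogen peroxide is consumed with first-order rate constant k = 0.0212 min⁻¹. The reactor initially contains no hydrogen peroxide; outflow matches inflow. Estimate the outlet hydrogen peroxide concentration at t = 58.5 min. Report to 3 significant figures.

Accumulation = in − out − consumed: V dC/dt = Q C_in − Q C − k V C.
This is linear with rate a = Q/V + k = 0.038080 min⁻¹.
C_ss = Q C_in/(Q + kV) = 1.2589 mol/L; C(t) = C_ss + (C₀ − C_ss) e^(−a t).
C(58.5) = 1.2589 + (-1.2589)·e^(−0.038080·58.5) = 1.2589 + (-1.2589)·0.10778 = 1.1232 mol/L.

1.12 mol/L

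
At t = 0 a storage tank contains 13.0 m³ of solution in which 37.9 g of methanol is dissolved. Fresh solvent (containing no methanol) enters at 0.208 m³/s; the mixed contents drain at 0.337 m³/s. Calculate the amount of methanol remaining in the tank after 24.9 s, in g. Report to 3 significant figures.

18.1 g

Let m(t) be the amount of methanol. Volume: V(t) = V₀ + (Q_in − Q_out) t = 13.0 − 0.12900 t; V(24.9) = 9.7879 m³.
Species balance (pure solvent in): dm/dt = −Q_out · m/V(t).
Separate: dm/m = −Q_out dt/V(t) ⇒ ln(m/m₀) = −(Q_out/(Q_in−Q_out)) ln(V/V₀).
m = m₀ (V₀/V)^(Q_out/(Q_in−Q_out)) = 37.9 × (13.0/9.7879)^(-2.6124) = 18.057 g.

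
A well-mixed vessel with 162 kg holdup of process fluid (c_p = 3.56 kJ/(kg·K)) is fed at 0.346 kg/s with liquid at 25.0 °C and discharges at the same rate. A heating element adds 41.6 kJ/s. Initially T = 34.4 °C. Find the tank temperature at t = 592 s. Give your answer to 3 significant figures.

51.9 °C

M c_p dT/dt = ṁ c_p (T_in − T) + Q̇.
Rearrange: dT/dt = (T_ss − T)/τ with τ = M/ṁ = 468.21 s and T_ss = T_in + Q̇/(ṁ c_p) = 58.773 °C.
Solution: T(t) = T_ss + (T₀ − T_ss) e^(−t/τ).
T(592) = 58.773 + (-24.373)·e^(−592/468.21) = 58.773 + (-24.373)·0.28241 = 51.890 °C.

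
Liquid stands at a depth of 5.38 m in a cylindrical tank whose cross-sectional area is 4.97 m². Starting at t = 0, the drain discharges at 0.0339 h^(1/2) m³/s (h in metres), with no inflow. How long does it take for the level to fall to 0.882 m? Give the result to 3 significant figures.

405 s

Unsteady balance on liquid volume: A dh/dt = −0.0339 √h.
Separate and integrate: 2(√h − √h₀) = −(0.0339/A) t.
t = 2A(√h₀ − √h)/0.0339 = 2·4.97·(√5.38 − √0.882)/0.0339
  = 9.9400 × (2.3195 − 0.93915) / 0.0339 = 404.74 s.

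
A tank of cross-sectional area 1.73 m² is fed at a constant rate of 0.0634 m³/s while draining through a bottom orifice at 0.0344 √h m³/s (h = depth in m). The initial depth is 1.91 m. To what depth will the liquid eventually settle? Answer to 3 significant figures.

3.40 m

Level balance: A dh/dt = 0.0634 − 0.0344 √h. Setting dh/dt = 0:
Q_in = 0.0344 √h_ss ⇒ √h_ss = 0.0634/0.0344 = 1.8430.
h_ss = 1.8430² = 3.3967 m. (Since h₀ = 1.91 m < h_ss, the level will rise toward this value.)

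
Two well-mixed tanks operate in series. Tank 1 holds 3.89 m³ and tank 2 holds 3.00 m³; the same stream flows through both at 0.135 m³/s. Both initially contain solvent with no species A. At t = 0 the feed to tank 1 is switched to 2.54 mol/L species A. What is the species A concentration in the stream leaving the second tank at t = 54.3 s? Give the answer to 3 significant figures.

1.60 mol/L

Time constants: τᵢ = Vᵢ/Q for each well-mixed tank.
τ₁ = 3.89/0.135 = 28.815 s; τ₂ = 3.00/0.135 = 22.222 s.
Solving the cascade with C₁(0)=C₂(0)=0 gives C₂(t) = C_in[1 − (τ₁ e^(−t/τ₁) − τ₂ e^(−t/τ₂))/(τ₁ − τ₂)].
At t = 54.3: e^(−t/τ₁) = 0.15191, e^(−t/τ₂) = 0.086856.
C₂ = 2.54·[1 − (28.815·0.15191 − 22.222·0.086856)/(6.5926)] = 2.54·0.62879 = 1.5971 mol/L.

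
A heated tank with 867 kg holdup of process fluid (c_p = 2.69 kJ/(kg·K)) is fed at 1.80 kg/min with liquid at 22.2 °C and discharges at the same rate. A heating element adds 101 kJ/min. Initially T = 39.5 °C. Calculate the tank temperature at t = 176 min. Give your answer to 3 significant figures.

Unsteady energy balance on the tank contents: M c_p dT/dt = ṁ c_p (T_in − T) + 101.
τ = M/ṁ = 481.67 min; T_ss = T_in + Q̇/(ṁ c_p) = 22.2 + 101/(1.80·2.69) = 43.059 °C.
Integrating: T(t) = T_ss + (T₀ − T_ss) e^(−t/τ).
T(176) = 43.059 + (-3.5591)·e^(−176/481.67) = 43.059 + (-3.5591)·0.69392 = 40.589 °C.

40.6 °C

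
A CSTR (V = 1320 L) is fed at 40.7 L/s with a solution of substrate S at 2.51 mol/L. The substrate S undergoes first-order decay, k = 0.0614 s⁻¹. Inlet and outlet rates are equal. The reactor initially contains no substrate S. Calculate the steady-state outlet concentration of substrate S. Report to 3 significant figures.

0.839 mol/L

Species balance: V dC/dt = Q C_in − Q C − k V C.
Steady state (dC/dt = 0): C_ss = Q C_in/(Q + kV) = C_in/(1 + kV/Q).
C_ss = 40.7·2.51/(40.7 + 0.0614·1320) = 102.16/121.75 = 0.83909 mol/L.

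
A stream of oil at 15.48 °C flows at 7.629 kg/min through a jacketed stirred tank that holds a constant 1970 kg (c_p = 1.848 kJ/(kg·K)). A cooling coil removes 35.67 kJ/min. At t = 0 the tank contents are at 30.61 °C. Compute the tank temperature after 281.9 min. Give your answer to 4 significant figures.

18.88 °C

M c_p dT/dt = ṁ c_p (T_in − T) − Q̇.
Rearrange: dT/dt = (T_ss − T)/τ with τ = M/ṁ = 258.225 min and T_ss = T_in − Q̇/(ṁ c_p) = 12.9499 °C.
Integrating: T(t) = T_ss + (T₀ − T_ss) e^(−t/τ).
T(281.9) = 12.9499 + (17.6601)·e^(−281.9/258.225) = 12.9499 + (17.6601)·0.335651 = 18.8775 °C.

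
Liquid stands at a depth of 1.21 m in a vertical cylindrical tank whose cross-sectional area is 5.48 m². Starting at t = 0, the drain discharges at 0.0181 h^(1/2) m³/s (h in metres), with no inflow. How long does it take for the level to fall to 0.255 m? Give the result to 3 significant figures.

360 s

Unsteady balance on liquid volume: A dh/dt = −0.0181 √h.
∫ h^(−1/2) dh = −(0.0181/A) ∫ dt, giving 2√h = 2√h₀ − (0.0181/A) t.
t = 2A(√h₀ − √h)/0.0181 = 2·5.48·(√1.21 − √0.255)/0.0181
  = 10.960 × (1.1000 − 0.50498) / 0.0181 = 360.30 s.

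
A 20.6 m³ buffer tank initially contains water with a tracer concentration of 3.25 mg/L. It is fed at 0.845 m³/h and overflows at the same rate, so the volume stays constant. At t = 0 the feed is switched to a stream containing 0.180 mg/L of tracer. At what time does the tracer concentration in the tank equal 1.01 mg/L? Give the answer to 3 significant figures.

31.9 h

Species balance: V dC/dt = Q(C_in − C) ⇒ τ = V/Q = 24.379 h.
C(t) = C_in + (C₀ − C_in) e^(−t/τ). Set C = 1.01 and solve for t:
e^(−t/τ) = (C − C_in)/(C₀ − C_in) = (1.01 − 0.180)/(3.25 − 0.180) = 0.27036
t = −τ ln(…) = 24.379 × 1.3080 = 31.888 h.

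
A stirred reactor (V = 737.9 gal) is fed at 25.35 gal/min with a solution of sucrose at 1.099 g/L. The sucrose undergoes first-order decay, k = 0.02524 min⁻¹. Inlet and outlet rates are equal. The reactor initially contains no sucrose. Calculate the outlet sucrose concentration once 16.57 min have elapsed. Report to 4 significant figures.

0.3975 g/L

Species balance: V dC/dt = Q C_in − Q C − k V C.
dC/dt = (Q/V) C_in − (Q/V + k) C; effective rate a = Q/V + k = 0.0343542 + 0.02524 = 0.0595942 min⁻¹.
C_ss = Q C_in/(Q + kV) = 0.633540 g/L; C(t) = C_ss + (C₀ − C_ss) e^(−a t).
C(16.57) = 0.633540 + (-0.633540)·e^(−0.0595942·16.57) = 0.633540 + (-0.633540)·0.372515 = 0.397536 g/L.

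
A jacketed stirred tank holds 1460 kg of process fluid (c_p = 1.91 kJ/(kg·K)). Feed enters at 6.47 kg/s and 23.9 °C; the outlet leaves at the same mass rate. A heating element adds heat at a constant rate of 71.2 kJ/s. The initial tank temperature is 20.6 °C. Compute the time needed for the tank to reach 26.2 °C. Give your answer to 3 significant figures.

M c_p dT/dt = ṁ c_p (T_in − T) + Q̇.
τ = M/ṁ = 225.66 s; T_ss = T_in + Q̇/(ṁ c_p) = 29.662 °C.
T(t) = T_ss + (T₀ − T_ss) e^(−t/τ). Set T = 26.2:
e^(−t/τ) = (26.2 − 29.662)/(20.6 − 29.662) = 0.38201
t = −225.66 · ln(0.38201) = 217.15 s.

217 s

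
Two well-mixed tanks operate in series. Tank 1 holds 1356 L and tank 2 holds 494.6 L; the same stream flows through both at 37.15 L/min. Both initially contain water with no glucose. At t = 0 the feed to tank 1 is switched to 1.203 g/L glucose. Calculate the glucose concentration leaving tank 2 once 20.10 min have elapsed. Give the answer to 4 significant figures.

Species balance on tank i: dCᵢ/dt = (Cᵢ₋₁ − Cᵢ)/τᵢ with τᵢ = Vᵢ/Q.
τ₁ = 1356/37.15 = 36.5007 min; τ₂ = 494.6/37.15 = 13.3136 min.
Solving the cascade with C₁(0)=C₂(0)=0 gives C₂(t) = C_in[1 − (τ₁ e^(−t/τ₁) − τ₂ e^(−t/τ₂))/(τ₁ − τ₂)].
At t = 20.10: e^(−t/τ₁) = 0.576561, e^(−t/τ₂) = 0.220968.
C₂ = 1.203·[1 − (36.5007·0.576561 − 13.3136·0.220968)/(23.1871)] = 1.203·0.219265 = 0.263776 g/L.

0.2638 g/L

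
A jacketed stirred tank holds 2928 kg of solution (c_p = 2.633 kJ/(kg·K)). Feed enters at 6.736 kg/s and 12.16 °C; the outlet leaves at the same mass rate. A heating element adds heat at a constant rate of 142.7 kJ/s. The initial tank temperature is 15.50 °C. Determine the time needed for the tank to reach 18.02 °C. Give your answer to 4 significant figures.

M c_p dT/dt = ṁ c_p (T_in − T) + Q̇.
τ = M/ṁ = 434.679 s; T_ss = T_in + Q̇/(ṁ c_p) = 20.2058 °C.
T(t) = T_ss + (T₀ − T_ss) e^(−t/τ). Set T = 18.02:
e^(−t/τ) = (18.02 − 20.2058)/(15.50 − 20.2058) = 0.464494
t = −434.679 · ln(0.464494) = 333.315 s.

333.3 s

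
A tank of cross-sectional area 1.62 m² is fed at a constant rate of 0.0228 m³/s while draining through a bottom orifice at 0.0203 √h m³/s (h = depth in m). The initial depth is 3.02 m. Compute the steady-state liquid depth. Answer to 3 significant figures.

1.26 m

Accumulation of liquid (constant cross-section A): A dh/dt = Q_in − 0.0203 √h. At steady state dh/dt = 0:
Q_in = 0.0203 √h_ss ⇒ √h_ss = 0.0228/0.0203 = 1.1232.
h_ss = 1.1232² = 1.2615 m. (Since h₀ = 3.02 m > h_ss, the level will fall toward this value.)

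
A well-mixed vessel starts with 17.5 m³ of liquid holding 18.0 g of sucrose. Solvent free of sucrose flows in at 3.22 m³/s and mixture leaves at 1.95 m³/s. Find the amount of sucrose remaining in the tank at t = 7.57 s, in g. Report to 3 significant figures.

9.19 g

Let m(t) be the amount of sucrose. Volume: V(t) = V₀ + (Q_in − Q_out) t = 17.5 + 1.2700 t; V(7.57) = 27.114 m³.
No sucrose enters, so dm/dt = −Q_out · (m/V).
Separate: dm/m = −Q_out dt/V(t) ⇒ ln(m/m₀) = −(Q_out/(Q_in−Q_out)) ln(V/V₀).
m = m₀ (V₀/V)^(Q_out/(Q_in−Q_out)) = 18.0 × (17.5/27.114)^(1.5354) = 9.1898 g.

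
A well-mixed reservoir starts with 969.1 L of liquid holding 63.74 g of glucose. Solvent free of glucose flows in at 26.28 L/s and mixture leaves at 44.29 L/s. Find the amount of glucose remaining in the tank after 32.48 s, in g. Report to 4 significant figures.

6.548 g

Total volume: dV/dt = Q_in − Q_out = -18.0100 L/s, so V(t) = 969.1 − 18.0100 t and V(32.48) = 384.135 L.
Solute balance: dm/dt = 0 − Q_out C = −Q_out m/V(t).
Separate: dm/m = −Q_out dt/V(t) ⇒ ln(m/m₀) = −(Q_out/(Q_in−Q_out)) ln(V/V₀).
m = m₀ (V₀/V)^(Q_out/(Q_in−Q_out)) = 63.74 × (969.1/384.135)^(-2.45919) = 6.54790 g.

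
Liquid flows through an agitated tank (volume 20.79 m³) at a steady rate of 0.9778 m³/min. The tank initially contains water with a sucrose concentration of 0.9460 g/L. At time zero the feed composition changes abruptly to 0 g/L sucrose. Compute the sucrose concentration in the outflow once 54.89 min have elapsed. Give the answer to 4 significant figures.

Unsteady species balance (constant V, well mixed): V dC/dt = Q(C_in − C).
So dC/dt = (C_in − C)/τ with τ = V/Q = 20.79/0.9778 = 21.2620 min.
This is linear first-order; C(t) = C_in + (C₀ − C_in) e^(−t/τ).
C(54.89) = 0 + (0.9460 − 0)·e^(−54.89/21.2620) = 0 + (0.946000)·0.0756529 = 0.0715677 g/L.

0.07157 g/L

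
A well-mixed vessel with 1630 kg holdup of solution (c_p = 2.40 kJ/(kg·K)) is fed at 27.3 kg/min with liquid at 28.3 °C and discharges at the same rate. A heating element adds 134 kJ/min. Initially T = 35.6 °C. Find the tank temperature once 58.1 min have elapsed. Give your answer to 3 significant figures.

M c_p dT/dt = ṁ c_p (T_in − T) + Q̇.
τ = M/ṁ = 59.707 min; T_ss = T_in + Q̇/(ṁ c_p) = 28.3 + 134/(27.3·2.40) = 30.345 °C.
T approaches T_ss exponentially: T(t) = T_ss + (T₀ − T_ss) e^(−t/τ).
T(58.1) = 30.345 + (5.2548)·e^(−58.1/59.707) = 30.345 + (5.2548)·0.37792 = 32.331 °C.

32.3 °C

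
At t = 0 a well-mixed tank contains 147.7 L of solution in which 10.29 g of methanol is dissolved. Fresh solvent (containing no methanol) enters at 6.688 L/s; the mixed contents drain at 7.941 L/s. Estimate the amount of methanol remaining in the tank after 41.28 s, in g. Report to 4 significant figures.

0.6697 g

Total volume: dV/dt = Q_in − Q_out = -1.25300 L/s, so V(t) = 147.7 − 1.25300 t and V(41.28) = 95.9762 L.
Solute balance: dm/dt = 0 − Q_out C = −Q_out m/V(t).
Separate: dm/m = −Q_out dt/V(t) ⇒ ln(m/m₀) = −(Q_out/(Q_in−Q_out)) ln(V/V₀).
m = m₀ (V₀/V)^(Q_out/(Q_in−Q_out)) = 10.29 × (147.7/95.9762)^(-6.33759) = 0.669746 g.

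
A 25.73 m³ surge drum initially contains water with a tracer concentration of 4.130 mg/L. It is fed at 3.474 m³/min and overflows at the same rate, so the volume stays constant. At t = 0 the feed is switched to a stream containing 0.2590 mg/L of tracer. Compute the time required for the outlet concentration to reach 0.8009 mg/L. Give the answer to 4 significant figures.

14.56 min

Species balance: V dC/dt = Q(C_in − C) ⇒ τ = V/Q = 7.40645 min.
C(t) = C_in + (C₀ − C_in) e^(−t/τ). Set C = 0.8009 and solve for t:
e^(−t/τ) = (C − C_in)/(C₀ − C_in) = (0.8009 − 0.2590)/(4.130 − 0.2590) = 0.139990
t = −τ ln(…) = 7.40645 × 1.96619 = 14.5625 min.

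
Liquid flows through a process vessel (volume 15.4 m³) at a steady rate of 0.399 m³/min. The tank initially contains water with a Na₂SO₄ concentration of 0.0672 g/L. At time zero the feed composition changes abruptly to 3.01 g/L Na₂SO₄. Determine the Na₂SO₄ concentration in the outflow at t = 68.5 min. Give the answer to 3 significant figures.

Accumulation = in − out for the solute gives V dC/dt = Q(C_in − C).
Rewrite as dC/dt + C/τ = C_in/τ, τ = V/Q = 38.596 min.
Solution: C(t) = C_in + (C₀ − C_in) e^(−t/τ).
C(68.5) = 3.01 + (0.0672 − 3.01)·e^(−68.5/38.596) = 3.01 + (-2.9428)·0.16952 = 2.5111 g/L.

2.51 g/L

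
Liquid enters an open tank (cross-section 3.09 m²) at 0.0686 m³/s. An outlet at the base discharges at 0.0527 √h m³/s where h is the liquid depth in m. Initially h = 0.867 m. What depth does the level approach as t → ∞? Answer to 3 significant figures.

1.69 m

A dh/dt = Q_in − 0.0527 √h. Steady state requires inflow = outflow:
Q_in = 0.0527 √h_ss ⇒ √h_ss = 0.0686/0.0527 = 1.3017.
h_ss = 1.3017² = 1.6944 m. (Since h₀ = 0.867 m < h_ss, the level will rise toward this value.)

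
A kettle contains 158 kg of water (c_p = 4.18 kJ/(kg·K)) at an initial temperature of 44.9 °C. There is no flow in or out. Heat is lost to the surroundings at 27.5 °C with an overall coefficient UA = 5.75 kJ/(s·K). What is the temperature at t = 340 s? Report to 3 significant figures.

Unsteady energy balance on the tank contents: M c_p dT/dt = −UA(T − T_amb).
dT/dt = (T_ss − T)/τ with T_ss = T_amb = 27.500 °C, τ = M c_p/UA = 158·4.18/5.75 = 114.86 s.
This is linear first-order; T(t) = T_ss + (T₀ − T_ss) e^(−t/τ).
T(340) = 27.500 + (17.400)·0.051811 = 28.402 °C.

28.4 °C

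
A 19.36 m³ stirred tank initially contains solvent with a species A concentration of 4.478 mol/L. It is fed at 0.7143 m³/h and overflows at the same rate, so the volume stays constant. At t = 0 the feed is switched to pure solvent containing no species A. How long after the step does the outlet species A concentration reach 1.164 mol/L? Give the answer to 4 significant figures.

36.52 h

Accumulation = in − out for the solute gives V dC/dt = Q(C_in − C), so τ = V/Q = 27.1035 h.
C(t) = C_in + (C₀ − C_in) e^(−t/τ). Set C = 1.164 and solve for t:
e^(−t/τ) = (C − C_in)/(C₀ − C_in) = (1.164 − 0)/(4.478 − 0) = 0.259937
t = −τ ln(…) = 27.1035 × 1.34731 = 36.5169 h.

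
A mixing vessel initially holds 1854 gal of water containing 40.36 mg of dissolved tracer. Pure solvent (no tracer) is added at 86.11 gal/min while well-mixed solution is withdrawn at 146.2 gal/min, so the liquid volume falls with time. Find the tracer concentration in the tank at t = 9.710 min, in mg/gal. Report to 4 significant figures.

Let m(t) be the amount of tracer. Volume: V(t) = V₀ + (Q_in − Q_out) t = 1854 − 60.0900 t; V(9.710) = 1270.53 gal.
Solute balance: dm/dt = 0 − Q_out C = −Q_out m/V(t).
Separate: dm/m = −Q_out dt/V(t) ⇒ ln(m/m₀) = −(Q_out/(Q_in−Q_out)) ln(V/V₀).
m = m₀ (V₀/V)^(Q_out/(Q_in−Q_out)) = 40.36 × (1854/1270.53)^(-2.43302) = 16.0927 mg.
C = m/V = 16.0927/1270.53 = 0.0126662 mg/gal.

0.01267 mg/gal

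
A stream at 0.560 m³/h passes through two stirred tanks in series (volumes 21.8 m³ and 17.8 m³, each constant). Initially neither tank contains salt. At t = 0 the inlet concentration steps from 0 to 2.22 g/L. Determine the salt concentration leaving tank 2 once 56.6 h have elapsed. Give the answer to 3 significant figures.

1.06 g/L

Time constants: τᵢ = Vᵢ/Q for each well-mixed tank.
τ₁ = 21.8/0.560 = 38.929 h; τ₂ = 17.8/0.560 = 31.786 h.
Tank 1: C₁ = C_in(1 − e^(−t/τ₁)). Tank 2 (τ₁ ≠ τ₂): C₂ = C_in[1 − (τ₁ e^(−t/τ₁) − τ₂ e^(−t/τ₂))/(τ₁ − τ₂)].
At t = 56.6: e^(−t/τ₁) = 0.23365, e^(−t/τ₂) = 0.16852.
C₂ = 2.22·[1 − (38.929·0.23365 − 31.786·0.16852)/(7.1429)] = 2.22·0.47656 = 1.0580 g/L.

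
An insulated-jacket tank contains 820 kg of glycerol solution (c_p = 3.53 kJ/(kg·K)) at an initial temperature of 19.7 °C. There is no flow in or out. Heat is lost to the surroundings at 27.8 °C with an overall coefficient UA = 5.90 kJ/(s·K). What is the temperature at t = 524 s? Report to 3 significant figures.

25.0 °C

M c_p dT/dt = −UA(T − T_amb).
dT/dt = (T_ss − T)/τ with T_ss = T_amb = 27.800 °C, τ = M c_p/UA = 820·3.53/5.90 = 490.61 s.
Integrating: T(t) = T_ss + (T₀ − T_ss) e^(−t/τ).
T(524) = 27.800 + (-8.1000)·0.34368 = 25.016 °C.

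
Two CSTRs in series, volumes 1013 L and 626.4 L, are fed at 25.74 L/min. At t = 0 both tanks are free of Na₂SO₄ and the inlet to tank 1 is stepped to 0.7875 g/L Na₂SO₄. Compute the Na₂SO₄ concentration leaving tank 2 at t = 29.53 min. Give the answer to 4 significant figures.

0.1923 g/L

Time constants: τᵢ = Vᵢ/Q for each well-mixed tank.
τ₁ = 1013/25.74 = 39.3551 min; τ₂ = 626.4/25.74 = 24.3357 min.
Tank 1: C₁ = C_in(1 − e^(−t/τ₁)). Tank 2 (τ₁ ≠ τ₂): C₂ = C_in[1 − (τ₁ e^(−t/τ₁) − τ₂ e^(−t/τ₂))/(τ₁ − τ₂)].
At t = 29.53: e^(−t/τ₁) = 0.472202, e^(−t/τ₂) = 0.297172.
C₂ = 0.7875·[1 − (39.3551·0.472202 − 24.3357·0.297172)/(15.0194)] = 0.7875·0.244199 = 0.192307 g/L.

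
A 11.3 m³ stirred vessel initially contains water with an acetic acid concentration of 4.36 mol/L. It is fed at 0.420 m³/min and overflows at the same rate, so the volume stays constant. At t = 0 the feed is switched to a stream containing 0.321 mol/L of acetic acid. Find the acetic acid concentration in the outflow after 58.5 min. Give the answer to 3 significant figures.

0.780 mol/L

Mass balance on the solute (V constant): V dC/dt = Q(C_in − C).
Rewrite as dC/dt + C/τ = C_in/τ, τ = V/Q = 26.905 min.
Solution: C(t) = C_in + (C₀ − C_in) e^(−t/τ).
C(58.5) = 0.321 + (4.36 − 0.321)·e^(−58.5/26.905) = 0.321 + (4.0390)·0.11368 = 0.78017 mol/L.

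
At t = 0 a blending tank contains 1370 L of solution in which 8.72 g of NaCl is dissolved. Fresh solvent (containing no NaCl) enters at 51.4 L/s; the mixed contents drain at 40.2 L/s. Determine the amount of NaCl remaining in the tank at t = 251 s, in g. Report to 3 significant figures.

Let m(t) be the amount of NaCl. Volume: V(t) = V₀ + (Q_in − Q_out) t = 1370 + 11.200 t; V(251) = 4181.2 L.
Species balance (pure solvent in): dm/dt = −Q_out · m/V(t).
dm/m = −Q_out dt/(V₀ + 11.200 t); integrating gives ln(m/m₀) = −(Q_out/(Q_in−Q_out)) ln(V/V₀).
m = m₀ (V₀/V)^(Q_out/(Q_in−Q_out)) = 8.72 × (1370/4181.2)^(3.5893) = 0.15893 g.

0.159 g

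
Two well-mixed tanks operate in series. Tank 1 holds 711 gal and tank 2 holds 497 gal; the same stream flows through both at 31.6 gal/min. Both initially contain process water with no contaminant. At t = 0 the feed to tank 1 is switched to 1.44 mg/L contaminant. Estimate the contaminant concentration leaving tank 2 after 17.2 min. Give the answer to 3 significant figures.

Time constants: τᵢ = Vᵢ/Q for each well-mixed tank.
τ₁ = 711/31.6 = 22.500 min; τ₂ = 497/31.6 = 15.728 min.
Tank 1: C₁ = C_in(1 − e^(−t/τ₁)). Tank 2 (τ₁ ≠ τ₂): C₂ = C_in[1 − (τ₁ e^(−t/τ₁) − τ₂ e^(−t/τ₂))/(τ₁ − τ₂)].
At t = 17.2: e^(−t/τ₁) = 0.46559, e^(−t/τ₂) = 0.33501.
C₂ = 1.44·[1 − (22.500·0.46559 − 15.728·0.33501)/(6.7722)] = 1.44·0.23113 = 0.33283 mg/L.

0.333 mg/L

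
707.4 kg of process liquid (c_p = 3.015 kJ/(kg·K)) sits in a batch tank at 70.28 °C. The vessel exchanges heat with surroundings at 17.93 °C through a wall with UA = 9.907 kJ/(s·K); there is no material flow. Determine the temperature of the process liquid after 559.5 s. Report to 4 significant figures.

Lumped-capacitance energy balance: M c_p dT/dt = UA(T_amb − T).
dT/dt = (T_ss − T)/τ with T_ss = T_amb = 17.9300 °C, τ = M c_p/UA = 707.4·3.015/9.907 = 215.283 s.
This is linear first-order; T(t) = T_ss + (T₀ − T_ss) e^(−t/τ).
T(559.5) = 17.9300 + (52.3500)·0.0743552 = 21.8225 °C.

21.82 °C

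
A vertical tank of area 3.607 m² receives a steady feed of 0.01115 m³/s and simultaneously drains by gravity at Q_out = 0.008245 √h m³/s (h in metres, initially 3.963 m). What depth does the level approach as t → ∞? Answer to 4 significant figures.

1.829 m

Level balance: A dh/dt = 0.01115 − 0.008245 √h. Setting dh/dt = 0:
Q_in = 0.008245 √h_ss ⇒ √h_ss = 0.01115/0.008245 = 1.35233.
h_ss = 1.35233² = 1.82881 m. (Since h₀ = 3.963 m > h_ss, the level will fall toward this value.)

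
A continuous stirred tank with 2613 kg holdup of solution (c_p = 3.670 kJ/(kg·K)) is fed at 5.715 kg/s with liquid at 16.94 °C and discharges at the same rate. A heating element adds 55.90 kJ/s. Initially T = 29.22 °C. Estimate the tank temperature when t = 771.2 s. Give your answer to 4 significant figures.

21.39 °C

First-law balance (no shaft work): M c_p dT/dt = ṁ c_p (T_in − T) + 55.90.
τ = M/ṁ = 457.218 s; T_ss = T_in + Q̇/(ṁ c_p) = 16.94 + 55.90/(5.715·3.670) = 19.6052 °C.
Integrating: T(t) = T_ss + (T₀ − T_ss) e^(−t/τ).
T(771.2) = 19.6052 + (9.61480)·e^(−771.2/457.218) = 19.6052 + (9.61480)·0.185125 = 21.3851 °C.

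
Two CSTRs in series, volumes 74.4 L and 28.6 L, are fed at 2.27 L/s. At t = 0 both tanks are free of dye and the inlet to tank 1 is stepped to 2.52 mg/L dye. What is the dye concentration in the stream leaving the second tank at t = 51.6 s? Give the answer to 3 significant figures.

Each tank obeys Vᵢ dCᵢ/dt = Q(Cᵢ₋₁ − Cᵢ), so τᵢ = Vᵢ/Q.
τ₁ = 74.4/2.27 = 32.775 s; τ₂ = 28.6/2.27 = 12.599 s.
Tank 1: C₁ = C_in(1 − e^(−t/τ₁)). Tank 2 (τ₁ ≠ τ₂): C₂ = C_in[1 − (τ₁ e^(−t/τ₁) − τ₂ e^(−t/τ₂))/(τ₁ − τ₂)].
At t = 51.6: e^(−t/τ₁) = 0.20714, e^(−t/τ₂) = 0.016647.
C₂ = 2.52·[1 − (32.775·0.20714 − 12.599·0.016647)/(20.176)] = 2.52·0.67390 = 1.6982 mg/L.

1.70 mg/L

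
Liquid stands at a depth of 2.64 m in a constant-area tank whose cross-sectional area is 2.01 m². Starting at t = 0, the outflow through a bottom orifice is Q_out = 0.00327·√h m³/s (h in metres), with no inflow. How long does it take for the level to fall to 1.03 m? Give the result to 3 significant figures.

With no inflow, A dh/dt = −0.00327 √h.
Separate and integrate: 2(√h − √h₀) = −(0.00327/A) t.
t = 2A(√h₀ − √h)/0.00327 = 2·2.01·(√2.64 − √1.03)/0.00327
  = 4.0200 × (1.6248 − 1.0149) / 0.00327 = 749.81 s.

750 s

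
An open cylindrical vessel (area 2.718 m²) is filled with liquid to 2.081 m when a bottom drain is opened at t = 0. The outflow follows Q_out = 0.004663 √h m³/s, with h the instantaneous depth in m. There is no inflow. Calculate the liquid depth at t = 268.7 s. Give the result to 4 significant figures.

1.469 m

Mass balance (ρ constant): A dh/dt = −0.004663 √h.
∫ h^(−1/2) dh = −(0.004663/A) ∫ dt, giving 2√h = 2√h₀ − (0.004663/A) t.
√h = √2.081 − 0.004663·268.7/(2·2.718) = 1.44257 − 0.230491 = 1.21208.
h = 1.21208² = 1.46913 m.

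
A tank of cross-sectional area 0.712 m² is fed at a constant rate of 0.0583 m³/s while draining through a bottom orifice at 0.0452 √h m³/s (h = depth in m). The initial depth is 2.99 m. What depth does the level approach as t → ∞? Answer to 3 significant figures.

Mass balance (ρ constant): A dh/dt = Q_in − 0.0452 √h. At steady state dh/dt = 0:
Q_in = 0.0452 √h_ss ⇒ √h_ss = 0.0583/0.0452 = 1.2898.
h_ss = 1.2898² = 1.6636 m. (Since h₀ = 2.99 m > h_ss, the level will fall toward this value.)

1.66 m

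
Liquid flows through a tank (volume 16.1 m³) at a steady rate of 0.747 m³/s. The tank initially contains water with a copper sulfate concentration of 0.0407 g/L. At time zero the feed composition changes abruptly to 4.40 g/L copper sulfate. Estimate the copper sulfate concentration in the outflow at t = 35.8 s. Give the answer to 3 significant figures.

Unsteady species balance (constant V, well mixed): V dC/dt = Q(C_in − C).
Time constant τ = V/Q = 16.1/0.747 = 21.553 s.
This is linear first-order; C(t) = C_in + (C₀ − C_in) e^(−t/τ).
C(35.8) = 4.40 + (0.0407 − 4.40)·e^(−35.8/21.553) = 4.40 + (-4.3593)·0.18994 = 3.5720 g/L.

3.57 g/L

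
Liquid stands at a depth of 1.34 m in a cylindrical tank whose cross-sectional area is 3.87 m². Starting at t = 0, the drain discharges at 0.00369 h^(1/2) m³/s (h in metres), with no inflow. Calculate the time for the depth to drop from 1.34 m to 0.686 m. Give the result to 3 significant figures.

691 s

Accumulation of liquid (constant cross-section A): A dh/dt = −0.00369 √h.
Separate and integrate: 2(√h − √h₀) = −(0.00369/A) t.
t = 2A(√h₀ − √h)/0.00369 = 2·3.87·(√1.34 − √0.686)/0.00369
  = 7.7400 × (1.1576 − 0.82825) / 0.00369 = 690.80 s.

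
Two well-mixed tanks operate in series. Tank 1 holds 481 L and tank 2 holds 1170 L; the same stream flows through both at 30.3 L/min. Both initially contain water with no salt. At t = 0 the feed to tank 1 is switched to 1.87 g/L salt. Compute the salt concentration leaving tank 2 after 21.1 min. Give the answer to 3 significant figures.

Time constants: τᵢ = Vᵢ/Q for each well-mixed tank.
τ₁ = 481/30.3 = 15.875 min; τ₂ = 1170/30.3 = 38.614 min.
Tank 1: C₁ = C_in(1 − e^(−t/τ₁)). Tank 2 (τ₁ ≠ τ₂): C₂ = C_in[1 − (τ₁ e^(−t/τ₁) − τ₂ e^(−t/τ₂))/(τ₁ − τ₂)].
At t = 21.1: e^(−t/τ₁) = 0.26470, e^(−t/τ₂) = 0.57901.
C₂ = 1.87·[1 − (15.875·0.26470 − 38.614·0.57901)/(-22.739)] = 1.87·0.20156 = 0.37693 g/L.

0.377 g/L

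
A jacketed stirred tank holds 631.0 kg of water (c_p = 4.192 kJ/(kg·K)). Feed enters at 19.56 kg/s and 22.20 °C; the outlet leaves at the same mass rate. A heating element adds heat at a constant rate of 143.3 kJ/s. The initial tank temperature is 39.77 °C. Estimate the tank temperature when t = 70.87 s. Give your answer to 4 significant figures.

25.71 °C

M c_p dT/dt = ṁ c_p (T_in − T) + Q̇.
τ = M/ṁ = 32.2597 s; T_ss = T_in + Q̇/(ṁ c_p) = 22.20 + 143.3/(19.56·4.192) = 23.9477 °C.
This is linear first-order; T(t) = T_ss + (T₀ − T_ss) e^(−t/τ).
T(70.87) = 23.9477 + (15.8223)·e^(−70.87/32.2597) = 23.9477 + (15.8223)·0.111152 = 25.7063 °C.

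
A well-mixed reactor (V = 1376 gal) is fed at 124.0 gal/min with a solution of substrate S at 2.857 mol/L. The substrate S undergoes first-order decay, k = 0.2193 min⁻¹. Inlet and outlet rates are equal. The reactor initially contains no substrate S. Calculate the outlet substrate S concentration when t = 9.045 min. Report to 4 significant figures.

Species balance: V dC/dt = Q C_in − Q C − k V C.
This is linear with rate a = Q/V + k = 0.309416 min⁻¹.
C_ss = Q C_in/(Q + kV) = 0.832090 mol/L; C(t) = C_ss + (C₀ − C_ss) e^(−a t).
C(9.045) = 0.832090 + (-0.832090)·e^(−0.309416·9.045) = 0.832090 + (-0.832090)·0.0608910 = 0.781423 mol/L.

0.7814 mol/L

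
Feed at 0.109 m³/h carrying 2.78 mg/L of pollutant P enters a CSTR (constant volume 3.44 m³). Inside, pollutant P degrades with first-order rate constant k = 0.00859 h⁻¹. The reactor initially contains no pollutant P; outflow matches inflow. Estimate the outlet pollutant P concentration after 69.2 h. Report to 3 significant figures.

Species balance: V dC/dt = Q C_in − Q C − k V C.
dC/dt = (Q/V) C_in − (Q/V + k) C; effective rate a = Q/V + k = 0.031686 + 0.00859 = 0.040276 h⁻¹.
C_ss = Q C_in/(Q + kV) = 2.1871 mg/L; C(t) = C_ss + (C₀ − C_ss) e^(−a t).
C(69.2) = 2.1871 + (-2.1871)·e^(−0.040276·69.2) = 2.1871 + (-2.1871)·0.061599 = 2.0524 mg/L.

2.05 mg/L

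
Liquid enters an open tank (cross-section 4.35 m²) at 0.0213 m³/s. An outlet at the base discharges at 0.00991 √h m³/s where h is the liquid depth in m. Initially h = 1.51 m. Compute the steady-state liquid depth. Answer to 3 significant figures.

A dh/dt = Q_in − 0.00991 √h. Steady state requires inflow = outflow:
Q_in = 0.00991 √h_ss ⇒ √h_ss = 0.0213/0.00991 = 2.1493.
h_ss = 2.1493² = 4.6197 m. (Since h₀ = 1.51 m < h_ss, the level will rise toward this value.)

4.62 m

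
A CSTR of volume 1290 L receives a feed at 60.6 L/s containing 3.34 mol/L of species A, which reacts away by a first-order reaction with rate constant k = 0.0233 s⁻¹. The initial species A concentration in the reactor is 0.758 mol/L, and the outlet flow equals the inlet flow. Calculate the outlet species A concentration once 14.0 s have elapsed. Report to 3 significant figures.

Accumulation = in − out − consumed: V dC/dt = Q C_in − Q C − k V C.
dC/dt = (Q/V) C_in − (Q/V + k) C; effective rate a = Q/V + k = 0.046977 + 0.0233 = 0.070277 s⁻¹.
C_ss = Q C_in/(Q + kV) = 2.2326 mol/L; C(t) = C_ss + (C₀ − C_ss) e^(−a t).
C(14.0) = 2.2326 + (-1.4746)·e^(−0.070277·14.0) = 2.2326 + (-1.4746)·0.37386 = 1.6813 mol/L.

1.68 mol/L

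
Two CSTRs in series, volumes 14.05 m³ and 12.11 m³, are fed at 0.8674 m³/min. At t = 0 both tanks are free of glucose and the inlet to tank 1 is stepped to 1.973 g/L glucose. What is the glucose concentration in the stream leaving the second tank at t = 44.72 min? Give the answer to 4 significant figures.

Each tank obeys Vᵢ dCᵢ/dt = Q(Cᵢ₋₁ − Cᵢ), so τᵢ = Vᵢ/Q.
τ₁ = 14.05/0.8674 = 16.1978 min; τ₂ = 12.11/0.8674 = 13.9613 min.
Solving the cascade with C₁(0)=C₂(0)=0 gives C₂(t) = C_in[1 − (τ₁ e^(−t/τ₁) − τ₂ e^(−t/τ₂))/(τ₁ − τ₂)].
At t = 44.72: e^(−t/τ₁) = 0.0632372, e^(−t/τ₂) = 0.0406341.
C₂ = 1.973·[1 − (16.1978·0.0632372 − 13.9613·0.0406341)/(2.23657)] = 1.973·0.795668 = 1.56985 g/L.

1.570 g/L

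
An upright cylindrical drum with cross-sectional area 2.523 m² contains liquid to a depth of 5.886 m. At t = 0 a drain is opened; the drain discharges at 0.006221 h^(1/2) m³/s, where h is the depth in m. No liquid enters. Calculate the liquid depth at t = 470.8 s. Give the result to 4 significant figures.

3.407 m

A dh/dt = −Q_out = −0.006221 √h.
∫ h^(−1/2) dh = −(0.006221/A) ∫ dt, giving 2√h = 2√h₀ − (0.006221/A) t.
√h = √5.886 − 0.006221·470.8/(2·2.523) = 2.42611 − 0.580429 = 1.84568.
h = 1.84568² = 3.40653 m.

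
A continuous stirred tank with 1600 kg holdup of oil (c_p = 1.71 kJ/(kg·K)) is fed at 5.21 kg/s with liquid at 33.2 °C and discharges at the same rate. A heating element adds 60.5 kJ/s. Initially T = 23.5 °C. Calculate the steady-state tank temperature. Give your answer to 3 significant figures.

40.0 °C

First-law balance (no shaft work): M c_p dT/dt = ṁ c_p (T_in − T) + 60.5.
At steady state dT/dt = 0 ⇒ T_ss = T_in + Q̇/(ṁ c_p) = 33.2 + 60.5/(5.21·1.71) = 39.991 °C.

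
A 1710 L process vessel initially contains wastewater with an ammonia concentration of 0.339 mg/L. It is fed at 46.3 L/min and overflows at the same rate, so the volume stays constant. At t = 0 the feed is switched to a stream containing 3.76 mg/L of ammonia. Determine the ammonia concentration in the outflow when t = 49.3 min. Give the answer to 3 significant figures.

Transient balance on the dissolved component: V dC/dt = Q(C_in − C).
So dC/dt = (C_in − C)/τ with τ = V/Q = 1710/46.3 = 36.933 min.
Solution: C(t) = C_in + (C₀ − C_in) e^(−t/τ).
C(49.3) = 3.76 + (0.339 − 3.76)·e^(−49.3/36.933) = 3.76 + (-3.4210)·0.26320 = 2.8596 mg/L.

2.86 mg/L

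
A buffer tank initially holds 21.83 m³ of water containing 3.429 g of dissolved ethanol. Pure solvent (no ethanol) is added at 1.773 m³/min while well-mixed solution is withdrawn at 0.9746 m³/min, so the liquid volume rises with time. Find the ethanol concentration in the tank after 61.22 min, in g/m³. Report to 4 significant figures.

0.01155 g/m³

Total volume: dV/dt = Q_in − Q_out = 0.798400 m³/min, so V(t) = 21.83 + 0.798400 t and V(61.22) = 70.7080 m³.
Solute balance: dm/dt = 0 − Q_out C = −Q_out m/V(t).
dm/m = −Q_out dt/(V₀ + 0.798400 t); integrating gives ln(m/m₀) = −(Q_out/(Q_in−Q_out)) ln(V/V₀).
m = m₀ (V₀/V)^(Q_out/(Q_in−Q_out)) = 3.429 × (21.83/70.7080)^(1.22069) = 0.816786 g.
C = m/V = 0.816786/70.7080 = 0.0115515 g/m³.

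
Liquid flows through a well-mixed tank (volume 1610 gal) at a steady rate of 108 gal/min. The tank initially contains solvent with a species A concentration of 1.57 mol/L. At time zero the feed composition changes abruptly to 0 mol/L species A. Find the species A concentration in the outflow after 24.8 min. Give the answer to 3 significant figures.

0.297 mol/L

Accumulation = in − out for the solute gives V dC/dt = Q(C_in − C).
Rewrite as dC/dt + C/τ = C_in/τ, τ = V/Q = 14.907 min.
C approaches C_in exponentially: C(t) = C_in + (C₀ − C_in) e^(−t/τ).
C(24.8) = 0 + (1.57 − 0)·e^(−24.8/14.907) = 0 + (1.5700)·0.18946 = 0.29744 mol/L.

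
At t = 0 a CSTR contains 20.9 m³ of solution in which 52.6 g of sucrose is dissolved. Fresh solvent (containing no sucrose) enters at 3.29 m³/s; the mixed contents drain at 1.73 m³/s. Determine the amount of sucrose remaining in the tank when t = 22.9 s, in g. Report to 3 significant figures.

Total volume: dV/dt = Q_in − Q_out = 1.5600 m³/s, so V(t) = 20.9 + 1.5600 t and V(22.9) = 56.624 m³.
Species balance (pure solvent in): dm/dt = −Q_out · m/V(t).
dm/m = −Q_out dt/(V₀ + 1.5600 t); integrating gives ln(m/m₀) = −(Q_out/(Q_in−Q_out)) ln(V/V₀).
m = m₀ (V₀/V)^(Q_out/(Q_in−Q_out)) = 52.6 × (20.9/56.624)^(1.1090) = 17.417 g.

17.4 g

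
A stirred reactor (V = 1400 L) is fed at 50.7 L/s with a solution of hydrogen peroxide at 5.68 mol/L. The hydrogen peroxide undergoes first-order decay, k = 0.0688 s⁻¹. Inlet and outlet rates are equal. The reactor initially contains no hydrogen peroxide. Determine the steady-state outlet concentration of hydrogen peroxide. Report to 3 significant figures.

1.96 mol/L

V dC/dt = Q(C_in − C) − k V C.
Steady state (dC/dt = 0): C_ss = Q C_in/(Q + kV) = C_in/(1 + kV/Q).
C_ss = 50.7·5.68/(50.7 + 0.0688·1400) = 287.98/147.02 = 1.9588 mol/L.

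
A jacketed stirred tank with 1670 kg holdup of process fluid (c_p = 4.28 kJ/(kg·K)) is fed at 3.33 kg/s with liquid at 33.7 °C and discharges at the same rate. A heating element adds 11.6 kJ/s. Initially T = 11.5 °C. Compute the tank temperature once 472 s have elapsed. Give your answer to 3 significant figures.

25.5 °C

First-law balance (no shaft work): M c_p dT/dt = ṁ c_p (T_in − T) + 11.6.
τ = M/ṁ = 501.50 s; T_ss = T_in + Q̇/(ṁ c_p) = 33.7 + 11.6/(3.33·4.28) = 34.514 °C.
This is linear first-order; T(t) = T_ss + (T₀ − T_ss) e^(−t/τ).
T(472) = 34.514 + (-23.014)·e^(−472/501.50) = 34.514 + (-23.014)·0.39017 = 25.535 °C.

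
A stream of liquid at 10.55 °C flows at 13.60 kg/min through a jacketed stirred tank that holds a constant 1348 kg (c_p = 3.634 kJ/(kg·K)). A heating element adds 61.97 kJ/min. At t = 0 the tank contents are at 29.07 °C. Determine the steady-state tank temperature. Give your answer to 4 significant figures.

11.80 °C

M c_p dT/dt = ṁ c_p (T_in − T) + Q̇.
At steady state dT/dt = 0 ⇒ T_ss = T_in + Q̇/(ṁ c_p) = 10.55 + 61.97/(13.60·3.634) = 11.8039 °C.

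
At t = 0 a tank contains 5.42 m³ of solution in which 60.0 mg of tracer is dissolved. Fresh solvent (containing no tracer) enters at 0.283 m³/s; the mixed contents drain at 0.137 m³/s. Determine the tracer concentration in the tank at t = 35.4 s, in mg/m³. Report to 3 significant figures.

Let m(t) be the amount of tracer. Volume: V(t) = V₀ + (Q_in − Q_out) t = 5.42 + 0.14600 t; V(35.4) = 10.588 m³.
Solute balance: dm/dt = 0 − Q_out C = −Q_out m/V(t).
dm/m = −Q_out dt/(V₀ + 0.14600 t); integrating gives ln(m/m₀) = −(Q_out/(Q_in−Q_out)) ln(V/V₀).
m = m₀ (V₀/V)^(Q_out/(Q_in−Q_out)) = 60.0 × (5.42/10.588)^(0.93836) = 32.007 mg.
C = m/V = 32.007/10.588 = 3.0229 mg/m³.

3.02 mg/m³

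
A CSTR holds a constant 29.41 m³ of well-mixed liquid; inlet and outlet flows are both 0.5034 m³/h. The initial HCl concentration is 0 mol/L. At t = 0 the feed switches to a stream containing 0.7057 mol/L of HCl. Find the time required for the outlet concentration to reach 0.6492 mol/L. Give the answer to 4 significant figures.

Species balance: V dC/dt = Q(C_in − C) ⇒ τ = V/Q = 58.4227 h.
C(t) = C_in + (C₀ − C_in) e^(−t/τ). Set C = 0.6492 and solve for t:
e^(−t/τ) = (C − C_in)/(C₀ − C_in) = (0.6492 − 0.7057)/(0 − 0.7057) = 0.0800623
t = −τ ln(…) = 58.4227 × 2.52495 = 147.514 h.

147.5 h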